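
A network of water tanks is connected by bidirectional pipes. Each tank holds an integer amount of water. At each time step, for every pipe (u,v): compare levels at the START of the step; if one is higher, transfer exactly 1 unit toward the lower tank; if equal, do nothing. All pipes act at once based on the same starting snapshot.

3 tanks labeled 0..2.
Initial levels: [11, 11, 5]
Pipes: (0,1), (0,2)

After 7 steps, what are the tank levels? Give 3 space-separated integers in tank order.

Answer: 9 9 9

Derivation:
Step 1: flows [0=1,0->2] -> levels [10 11 6]
Step 2: flows [1->0,0->2] -> levels [10 10 7]
Step 3: flows [0=1,0->2] -> levels [9 10 8]
Step 4: flows [1->0,0->2] -> levels [9 9 9]
Step 5: flows [0=1,0=2] -> levels [9 9 9]
  -> stable; steps 6..7 unchanged -> [9 9 9]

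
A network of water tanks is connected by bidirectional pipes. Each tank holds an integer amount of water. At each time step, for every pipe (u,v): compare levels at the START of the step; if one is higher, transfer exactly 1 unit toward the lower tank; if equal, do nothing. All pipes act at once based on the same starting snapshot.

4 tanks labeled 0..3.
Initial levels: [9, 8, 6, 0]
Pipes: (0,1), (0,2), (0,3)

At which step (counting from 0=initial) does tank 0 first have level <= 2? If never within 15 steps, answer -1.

Answer: -1

Derivation:
Step 1: flows [0->1,0->2,0->3] -> levels [6 9 7 1]
Step 2: flows [1->0,2->0,0->3] -> levels [7 8 6 2]
Step 3: flows [1->0,0->2,0->3] -> levels [6 7 7 3]
Step 4: flows [1->0,2->0,0->3] -> levels [7 6 6 4]
Step 5: flows [0->1,0->2,0->3] -> levels [4 7 7 5]
Step 6: flows [1->0,2->0,3->0] -> levels [7 6 6 4]
  -> period-2 cycle (repeats step 4); tank 0 never drops to <=2
Tank 0 never reaches <=2 within 15 steps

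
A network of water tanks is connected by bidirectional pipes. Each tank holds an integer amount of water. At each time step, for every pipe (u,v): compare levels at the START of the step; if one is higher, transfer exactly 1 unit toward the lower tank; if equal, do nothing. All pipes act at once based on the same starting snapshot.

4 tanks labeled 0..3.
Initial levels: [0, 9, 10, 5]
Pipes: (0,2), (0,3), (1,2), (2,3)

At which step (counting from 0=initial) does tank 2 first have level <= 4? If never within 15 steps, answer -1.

Answer: -1

Derivation:
Step 1: flows [2->0,3->0,2->1,2->3] -> levels [2 10 7 5]
Step 2: flows [2->0,3->0,1->2,2->3] -> levels [4 9 6 5]
Step 3: flows [2->0,3->0,1->2,2->3] -> levels [6 8 5 5]
Step 4: flows [0->2,0->3,1->2,2=3] -> levels [4 7 7 6]
Step 5: flows [2->0,3->0,1=2,2->3] -> levels [6 7 5 6]
Step 6: flows [0->2,0=3,1->2,3->2] -> levels [5 6 8 5]
Step 7: flows [2->0,0=3,2->1,2->3] -> levels [6 7 5 6]
  -> period-2 cycle (repeats step 5); tank 2 never drops to <=4
Tank 2 never reaches <=4 within 15 steps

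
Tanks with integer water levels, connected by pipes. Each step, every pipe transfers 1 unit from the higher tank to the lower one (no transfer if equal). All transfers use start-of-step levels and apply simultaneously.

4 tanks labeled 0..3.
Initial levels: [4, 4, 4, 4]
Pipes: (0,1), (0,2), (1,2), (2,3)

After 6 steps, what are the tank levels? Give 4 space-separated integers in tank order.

Answer: 4 4 4 4

Derivation:
Step 1: flows [0=1,0=2,1=2,2=3] -> levels [4 4 4 4]
  -> stable; steps 2..6 unchanged -> [4 4 4 4]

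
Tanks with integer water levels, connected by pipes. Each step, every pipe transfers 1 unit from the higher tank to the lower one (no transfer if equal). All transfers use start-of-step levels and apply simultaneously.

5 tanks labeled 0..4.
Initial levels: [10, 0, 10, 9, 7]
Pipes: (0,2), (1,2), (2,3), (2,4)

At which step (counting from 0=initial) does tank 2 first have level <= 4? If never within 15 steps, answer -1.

Answer: -1

Derivation:
Step 1: flows [0=2,2->1,2->3,2->4] -> levels [10 1 7 10 8]
Step 2: flows [0->2,2->1,3->2,4->2] -> levels [9 2 9 9 7]
Step 3: flows [0=2,2->1,2=3,2->4] -> levels [9 3 7 9 8]
Step 4: flows [0->2,2->1,3->2,4->2] -> levels [8 4 9 8 7]
Step 5: flows [2->0,2->1,2->3,2->4] -> levels [9 5 5 9 8]
Step 6: flows [0->2,1=2,3->2,4->2] -> levels [8 5 8 8 7]
Step 7: flows [0=2,2->1,2=3,2->4] -> levels [8 6 6 8 8]
Step 8: flows [0->2,1=2,3->2,4->2] -> levels [7 6 9 7 7]
Step 9: flows [2->0,2->1,2->3,2->4] -> levels [8 7 5 8 8]
Step 10: flows [0->2,1->2,3->2,4->2] -> levels [7 6 9 7 7]
  -> period-2 cycle (repeats step 8); tank 2 never drops to <=4
Tank 2 never reaches <=4 within 15 steps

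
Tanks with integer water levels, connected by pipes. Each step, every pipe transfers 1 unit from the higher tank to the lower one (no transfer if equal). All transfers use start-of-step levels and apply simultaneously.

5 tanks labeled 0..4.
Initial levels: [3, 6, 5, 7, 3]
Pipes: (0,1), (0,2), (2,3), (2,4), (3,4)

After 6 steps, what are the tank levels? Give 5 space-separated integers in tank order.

Answer: 4 5 7 4 4

Derivation:
Step 1: flows [1->0,2->0,3->2,2->4,3->4] -> levels [5 5 4 5 5]
Step 2: flows [0=1,0->2,3->2,4->2,3=4] -> levels [4 5 7 4 4]
Step 3: flows [1->0,2->0,2->3,2->4,3=4] -> levels [6 4 4 5 5]
Step 4: flows [0->1,0->2,3->2,4->2,3=4] -> levels [4 5 7 4 4]
  -> period-2 cycle: step 4 state = step 2 state
  -> state at step 6: (6-2) mod 2 = 0, same as step 2 -> [4 5 7 4 4]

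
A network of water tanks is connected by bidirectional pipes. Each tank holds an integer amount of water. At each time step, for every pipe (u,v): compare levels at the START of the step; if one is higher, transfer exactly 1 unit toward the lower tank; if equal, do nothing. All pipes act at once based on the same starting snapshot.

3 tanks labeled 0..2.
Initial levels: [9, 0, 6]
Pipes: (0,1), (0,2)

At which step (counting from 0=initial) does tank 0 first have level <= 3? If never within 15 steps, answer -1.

Step 1: flows [0->1,0->2] -> levels [7 1 7]
Step 2: flows [0->1,0=2] -> levels [6 2 7]
Step 3: flows [0->1,2->0] -> levels [6 3 6]
Step 4: flows [0->1,0=2] -> levels [5 4 6]
Step 5: flows [0->1,2->0] -> levels [5 5 5]
Step 6: flows [0=1,0=2] -> levels [5 5 5]
  -> stable; tank 0 stays at 5 > 3
Tank 0 never reaches <=3 within 15 steps

Answer: -1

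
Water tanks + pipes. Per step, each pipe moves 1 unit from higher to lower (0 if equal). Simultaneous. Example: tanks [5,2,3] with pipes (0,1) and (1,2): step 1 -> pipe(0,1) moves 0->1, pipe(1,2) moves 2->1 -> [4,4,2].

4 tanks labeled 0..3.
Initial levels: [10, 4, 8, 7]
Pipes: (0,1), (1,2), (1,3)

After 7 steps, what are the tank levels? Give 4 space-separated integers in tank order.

Step 1: flows [0->1,2->1,3->1] -> levels [9 7 7 6]
Step 2: flows [0->1,1=2,1->3] -> levels [8 7 7 7]
Step 3: flows [0->1,1=2,1=3] -> levels [7 8 7 7]
Step 4: flows [1->0,1->2,1->3] -> levels [8 5 8 8]
Step 5: flows [0->1,2->1,3->1] -> levels [7 8 7 7]
  -> period-2 cycle: step 5 state = step 3 state
  -> state at step 7: (7-3) mod 2 = 0, same as step 3 -> [7 8 7 7]

Answer: 7 8 7 7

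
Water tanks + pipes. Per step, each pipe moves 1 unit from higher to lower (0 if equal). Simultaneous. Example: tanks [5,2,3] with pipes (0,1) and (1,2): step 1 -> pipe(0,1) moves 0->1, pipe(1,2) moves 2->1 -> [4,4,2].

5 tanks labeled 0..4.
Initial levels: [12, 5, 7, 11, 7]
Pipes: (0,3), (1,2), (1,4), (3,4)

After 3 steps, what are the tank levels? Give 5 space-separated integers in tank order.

Answer: 10 8 6 10 8

Derivation:
Step 1: flows [0->3,2->1,4->1,3->4] -> levels [11 7 6 11 7]
Step 2: flows [0=3,1->2,1=4,3->4] -> levels [11 6 7 10 8]
Step 3: flows [0->3,2->1,4->1,3->4] -> levels [10 8 6 10 8]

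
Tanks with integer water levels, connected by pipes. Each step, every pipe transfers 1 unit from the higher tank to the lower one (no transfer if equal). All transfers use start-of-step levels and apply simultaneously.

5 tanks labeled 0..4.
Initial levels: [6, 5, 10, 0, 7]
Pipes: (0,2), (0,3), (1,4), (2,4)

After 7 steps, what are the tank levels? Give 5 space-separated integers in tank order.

Step 1: flows [2->0,0->3,4->1,2->4] -> levels [6 6 8 1 7]
Step 2: flows [2->0,0->3,4->1,2->4] -> levels [6 7 6 2 7]
Step 3: flows [0=2,0->3,1=4,4->2] -> levels [5 7 7 3 6]
Step 4: flows [2->0,0->3,1->4,2->4] -> levels [5 6 5 4 8]
Step 5: flows [0=2,0->3,4->1,4->2] -> levels [4 7 6 5 6]
Step 6: flows [2->0,3->0,1->4,2=4] -> levels [6 6 5 4 7]
Step 7: flows [0->2,0->3,4->1,4->2] -> levels [4 7 7 5 5]

Answer: 4 7 7 5 5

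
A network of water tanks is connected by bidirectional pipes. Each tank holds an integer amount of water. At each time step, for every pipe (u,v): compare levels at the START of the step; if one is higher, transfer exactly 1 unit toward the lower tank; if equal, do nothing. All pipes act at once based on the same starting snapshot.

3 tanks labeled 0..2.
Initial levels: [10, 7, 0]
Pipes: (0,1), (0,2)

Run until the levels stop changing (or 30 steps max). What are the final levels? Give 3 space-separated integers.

Answer: 5 6 6

Derivation:
Step 1: flows [0->1,0->2] -> levels [8 8 1]
Step 2: flows [0=1,0->2] -> levels [7 8 2]
Step 3: flows [1->0,0->2] -> levels [7 7 3]
Step 4: flows [0=1,0->2] -> levels [6 7 4]
Step 5: flows [1->0,0->2] -> levels [6 6 5]
Step 6: flows [0=1,0->2] -> levels [5 6 6]
Step 7: flows [1->0,2->0] -> levels [7 5 5]
Step 8: flows [0->1,0->2] -> levels [5 6 6]
  -> period-2 cycle: step 8 state = step 6 state; never stabilizes
  -> state at step 30: (30-6) mod 2 = 0, same as step 6 -> [5 6 6]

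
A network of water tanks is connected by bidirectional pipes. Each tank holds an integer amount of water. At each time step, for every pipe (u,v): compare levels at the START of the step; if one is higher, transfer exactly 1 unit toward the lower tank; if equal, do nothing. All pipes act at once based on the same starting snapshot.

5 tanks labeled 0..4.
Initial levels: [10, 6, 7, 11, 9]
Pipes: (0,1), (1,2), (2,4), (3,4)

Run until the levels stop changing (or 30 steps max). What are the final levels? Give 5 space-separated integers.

Step 1: flows [0->1,2->1,4->2,3->4] -> levels [9 8 7 10 9]
Step 2: flows [0->1,1->2,4->2,3->4] -> levels [8 8 9 9 9]
Step 3: flows [0=1,2->1,2=4,3=4] -> levels [8 9 8 9 9]
Step 4: flows [1->0,1->2,4->2,3=4] -> levels [9 7 10 9 8]
Step 5: flows [0->1,2->1,2->4,3->4] -> levels [8 9 8 8 10]
Step 6: flows [1->0,1->2,4->2,4->3] -> levels [9 7 10 9 8]
  -> period-2 cycle: step 6 state = step 4 state; never stabilizes
  -> state at step 30: (30-4) mod 2 = 0, same as step 4 -> [9 7 10 9 8]

Answer: 9 7 10 9 8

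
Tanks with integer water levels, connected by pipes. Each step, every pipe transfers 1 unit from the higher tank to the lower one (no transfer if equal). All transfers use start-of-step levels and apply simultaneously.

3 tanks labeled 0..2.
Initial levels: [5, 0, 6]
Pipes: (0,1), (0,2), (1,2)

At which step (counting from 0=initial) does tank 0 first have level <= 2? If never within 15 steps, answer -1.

Step 1: flows [0->1,2->0,2->1] -> levels [5 2 4]
Step 2: flows [0->1,0->2,2->1] -> levels [3 4 4]
Step 3: flows [1->0,2->0,1=2] -> levels [5 3 3]
Step 4: flows [0->1,0->2,1=2] -> levels [3 4 4]
  -> period-2 cycle (repeats step 2); tank 0 never drops to <=2
Tank 0 never reaches <=2 within 15 steps

Answer: -1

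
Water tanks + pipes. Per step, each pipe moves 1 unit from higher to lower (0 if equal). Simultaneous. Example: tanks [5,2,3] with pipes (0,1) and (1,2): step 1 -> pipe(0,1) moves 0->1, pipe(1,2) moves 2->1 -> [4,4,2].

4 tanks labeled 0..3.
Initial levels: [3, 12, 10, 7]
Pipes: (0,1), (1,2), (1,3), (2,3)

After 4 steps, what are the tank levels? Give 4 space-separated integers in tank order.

Answer: 7 8 8 9

Derivation:
Step 1: flows [1->0,1->2,1->3,2->3] -> levels [4 9 10 9]
Step 2: flows [1->0,2->1,1=3,2->3] -> levels [5 9 8 10]
Step 3: flows [1->0,1->2,3->1,3->2] -> levels [6 8 10 8]
Step 4: flows [1->0,2->1,1=3,2->3] -> levels [7 8 8 9]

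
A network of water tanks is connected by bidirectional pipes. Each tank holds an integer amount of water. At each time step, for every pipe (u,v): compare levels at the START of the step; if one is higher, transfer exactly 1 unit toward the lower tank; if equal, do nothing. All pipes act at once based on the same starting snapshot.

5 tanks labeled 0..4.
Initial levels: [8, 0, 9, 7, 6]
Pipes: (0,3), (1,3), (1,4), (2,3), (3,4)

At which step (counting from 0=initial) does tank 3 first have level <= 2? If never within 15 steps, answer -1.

Step 1: flows [0->3,3->1,4->1,2->3,3->4] -> levels [7 2 8 7 6]
Step 2: flows [0=3,3->1,4->1,2->3,3->4] -> levels [7 4 7 6 6]
Step 3: flows [0->3,3->1,4->1,2->3,3=4] -> levels [6 6 6 7 5]
Step 4: flows [3->0,3->1,1->4,3->2,3->4] -> levels [7 6 7 3 7]
Step 5: flows [0->3,1->3,4->1,2->3,4->3] -> levels [6 6 6 7 5]
  -> period-2 cycle (repeats step 3); tank 3 never drops to <=2
Tank 3 never reaches <=2 within 15 steps

Answer: -1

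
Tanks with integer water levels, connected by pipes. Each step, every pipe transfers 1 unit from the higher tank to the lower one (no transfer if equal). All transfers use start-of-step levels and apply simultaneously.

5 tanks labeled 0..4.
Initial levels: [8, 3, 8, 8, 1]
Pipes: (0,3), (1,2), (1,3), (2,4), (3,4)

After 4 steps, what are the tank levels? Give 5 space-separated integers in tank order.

Answer: 7 7 4 4 6

Derivation:
Step 1: flows [0=3,2->1,3->1,2->4,3->4] -> levels [8 5 6 6 3]
Step 2: flows [0->3,2->1,3->1,2->4,3->4] -> levels [7 7 4 5 5]
Step 3: flows [0->3,1->2,1->3,4->2,3=4] -> levels [6 5 6 7 4]
Step 4: flows [3->0,2->1,3->1,2->4,3->4] -> levels [7 7 4 4 6]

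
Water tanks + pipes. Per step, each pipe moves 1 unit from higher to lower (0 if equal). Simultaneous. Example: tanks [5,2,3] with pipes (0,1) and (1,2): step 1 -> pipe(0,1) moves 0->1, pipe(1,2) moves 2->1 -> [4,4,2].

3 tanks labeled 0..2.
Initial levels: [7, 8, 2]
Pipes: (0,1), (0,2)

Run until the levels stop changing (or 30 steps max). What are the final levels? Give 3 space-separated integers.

Answer: 5 6 6

Derivation:
Step 1: flows [1->0,0->2] -> levels [7 7 3]
Step 2: flows [0=1,0->2] -> levels [6 7 4]
Step 3: flows [1->0,0->2] -> levels [6 6 5]
Step 4: flows [0=1,0->2] -> levels [5 6 6]
Step 5: flows [1->0,2->0] -> levels [7 5 5]
Step 6: flows [0->1,0->2] -> levels [5 6 6]
  -> period-2 cycle: step 6 state = step 4 state; never stabilizes
  -> state at step 30: (30-4) mod 2 = 0, same as step 4 -> [5 6 6]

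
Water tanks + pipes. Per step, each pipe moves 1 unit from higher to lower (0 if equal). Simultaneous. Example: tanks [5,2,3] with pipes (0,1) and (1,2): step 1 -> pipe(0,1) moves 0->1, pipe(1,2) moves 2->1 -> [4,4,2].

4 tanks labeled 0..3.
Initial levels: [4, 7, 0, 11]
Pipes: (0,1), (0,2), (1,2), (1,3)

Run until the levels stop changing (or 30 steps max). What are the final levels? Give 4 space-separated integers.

Step 1: flows [1->0,0->2,1->2,3->1] -> levels [4 6 2 10]
Step 2: flows [1->0,0->2,1->2,3->1] -> levels [4 5 4 9]
Step 3: flows [1->0,0=2,1->2,3->1] -> levels [5 4 5 8]
Step 4: flows [0->1,0=2,2->1,3->1] -> levels [4 7 4 7]
Step 5: flows [1->0,0=2,1->2,1=3] -> levels [5 5 5 7]
Step 6: flows [0=1,0=2,1=2,3->1] -> levels [5 6 5 6]
Step 7: flows [1->0,0=2,1->2,1=3] -> levels [6 4 6 6]
Step 8: flows [0->1,0=2,2->1,3->1] -> levels [5 7 5 5]
Step 9: flows [1->0,0=2,1->2,1->3] -> levels [6 4 6 6]
  -> period-2 cycle: step 9 state = step 7 state; never stabilizes
  -> state at step 30: (30-7) mod 2 = 1, same as step 8 -> [5 7 5 5]

Answer: 5 7 5 5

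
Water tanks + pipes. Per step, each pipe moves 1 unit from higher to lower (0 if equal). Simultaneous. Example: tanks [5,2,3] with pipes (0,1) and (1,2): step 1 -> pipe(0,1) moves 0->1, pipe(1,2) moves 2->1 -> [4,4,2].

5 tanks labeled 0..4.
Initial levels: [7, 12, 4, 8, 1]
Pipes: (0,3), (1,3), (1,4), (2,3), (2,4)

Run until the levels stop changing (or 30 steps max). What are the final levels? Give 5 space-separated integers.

Answer: 7 5 5 8 7

Derivation:
Step 1: flows [3->0,1->3,1->4,3->2,2->4] -> levels [8 10 4 7 3]
Step 2: flows [0->3,1->3,1->4,3->2,2->4] -> levels [7 8 4 8 5]
Step 3: flows [3->0,1=3,1->4,3->2,4->2] -> levels [8 7 6 6 5]
Step 4: flows [0->3,1->3,1->4,2=3,2->4] -> levels [7 5 5 8 7]
Step 5: flows [3->0,3->1,4->1,3->2,4->2] -> levels [8 7 7 5 5]
Step 6: flows [0->3,1->3,1->4,2->3,2->4] -> levels [7 5 5 8 7]
  -> period-2 cycle: step 6 state = step 4 state; never stabilizes
  -> state at step 30: (30-4) mod 2 = 0, same as step 4 -> [7 5 5 8 7]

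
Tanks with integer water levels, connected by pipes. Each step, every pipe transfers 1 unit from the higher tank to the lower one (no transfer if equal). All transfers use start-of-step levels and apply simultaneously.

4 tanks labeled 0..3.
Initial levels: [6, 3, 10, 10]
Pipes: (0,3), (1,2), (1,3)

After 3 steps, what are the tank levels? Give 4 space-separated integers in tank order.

Step 1: flows [3->0,2->1,3->1] -> levels [7 5 9 8]
Step 2: flows [3->0,2->1,3->1] -> levels [8 7 8 6]
Step 3: flows [0->3,2->1,1->3] -> levels [7 7 7 8]

Answer: 7 7 7 8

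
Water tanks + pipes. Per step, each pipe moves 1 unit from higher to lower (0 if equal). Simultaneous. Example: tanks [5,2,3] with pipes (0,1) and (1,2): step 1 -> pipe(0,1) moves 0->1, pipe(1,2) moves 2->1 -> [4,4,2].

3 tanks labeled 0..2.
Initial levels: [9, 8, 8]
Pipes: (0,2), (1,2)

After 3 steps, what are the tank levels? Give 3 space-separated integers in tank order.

Answer: 8 8 9

Derivation:
Step 1: flows [0->2,1=2] -> levels [8 8 9]
Step 2: flows [2->0,2->1] -> levels [9 9 7]
Step 3: flows [0->2,1->2] -> levels [8 8 9]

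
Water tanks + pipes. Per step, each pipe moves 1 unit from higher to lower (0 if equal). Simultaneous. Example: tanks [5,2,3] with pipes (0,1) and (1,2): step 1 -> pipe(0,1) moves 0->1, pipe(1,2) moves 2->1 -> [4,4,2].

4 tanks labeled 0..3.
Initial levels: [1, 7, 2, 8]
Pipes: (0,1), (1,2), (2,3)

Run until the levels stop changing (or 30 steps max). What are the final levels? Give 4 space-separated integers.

Step 1: flows [1->0,1->2,3->2] -> levels [2 5 4 7]
Step 2: flows [1->0,1->2,3->2] -> levels [3 3 6 6]
Step 3: flows [0=1,2->1,2=3] -> levels [3 4 5 6]
Step 4: flows [1->0,2->1,3->2] -> levels [4 4 5 5]
Step 5: flows [0=1,2->1,2=3] -> levels [4 5 4 5]
Step 6: flows [1->0,1->2,3->2] -> levels [5 3 6 4]
Step 7: flows [0->1,2->1,2->3] -> levels [4 5 4 5]
  -> period-2 cycle: step 7 state = step 5 state; never stabilizes
  -> state at step 30: (30-5) mod 2 = 1, same as step 6 -> [5 3 6 4]

Answer: 5 3 6 4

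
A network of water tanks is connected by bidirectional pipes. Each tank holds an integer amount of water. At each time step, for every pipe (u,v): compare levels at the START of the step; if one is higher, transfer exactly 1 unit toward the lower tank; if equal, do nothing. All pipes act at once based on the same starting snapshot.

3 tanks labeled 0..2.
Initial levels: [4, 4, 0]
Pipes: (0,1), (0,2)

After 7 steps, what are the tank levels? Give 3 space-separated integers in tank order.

Answer: 2 3 3

Derivation:
Step 1: flows [0=1,0->2] -> levels [3 4 1]
Step 2: flows [1->0,0->2] -> levels [3 3 2]
Step 3: flows [0=1,0->2] -> levels [2 3 3]
Step 4: flows [1->0,2->0] -> levels [4 2 2]
Step 5: flows [0->1,0->2] -> levels [2 3 3]
  -> period-2 cycle: step 5 state = step 3 state
  -> state at step 7: (7-3) mod 2 = 0, same as step 3 -> [2 3 3]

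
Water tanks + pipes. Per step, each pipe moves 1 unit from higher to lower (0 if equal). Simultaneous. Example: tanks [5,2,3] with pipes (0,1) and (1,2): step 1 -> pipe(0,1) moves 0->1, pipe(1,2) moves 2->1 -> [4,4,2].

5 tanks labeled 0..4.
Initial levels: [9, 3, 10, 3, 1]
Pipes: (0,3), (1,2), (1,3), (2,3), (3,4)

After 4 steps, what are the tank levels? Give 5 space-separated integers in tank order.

Step 1: flows [0->3,2->1,1=3,2->3,3->4] -> levels [8 4 8 4 2]
Step 2: flows [0->3,2->1,1=3,2->3,3->4] -> levels [7 5 6 5 3]
Step 3: flows [0->3,2->1,1=3,2->3,3->4] -> levels [6 6 4 6 4]
Step 4: flows [0=3,1->2,1=3,3->2,3->4] -> levels [6 5 6 4 5]

Answer: 6 5 6 4 5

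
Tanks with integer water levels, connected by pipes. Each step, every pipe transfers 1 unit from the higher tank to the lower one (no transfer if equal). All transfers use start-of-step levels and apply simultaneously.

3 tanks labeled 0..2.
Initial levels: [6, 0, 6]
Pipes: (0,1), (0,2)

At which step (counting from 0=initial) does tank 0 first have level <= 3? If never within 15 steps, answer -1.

Answer: -1

Derivation:
Step 1: flows [0->1,0=2] -> levels [5 1 6]
Step 2: flows [0->1,2->0] -> levels [5 2 5]
Step 3: flows [0->1,0=2] -> levels [4 3 5]
Step 4: flows [0->1,2->0] -> levels [4 4 4]
Step 5: flows [0=1,0=2] -> levels [4 4 4]
  -> stable; tank 0 stays at 4 > 3
Tank 0 never reaches <=3 within 15 steps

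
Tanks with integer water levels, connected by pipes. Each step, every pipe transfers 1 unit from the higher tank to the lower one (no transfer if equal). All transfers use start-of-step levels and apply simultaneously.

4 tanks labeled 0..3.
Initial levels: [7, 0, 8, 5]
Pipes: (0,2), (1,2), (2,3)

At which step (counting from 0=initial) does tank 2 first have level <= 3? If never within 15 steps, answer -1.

Answer: 5

Derivation:
Step 1: flows [2->0,2->1,2->3] -> levels [8 1 5 6]
Step 2: flows [0->2,2->1,3->2] -> levels [7 2 6 5]
Step 3: flows [0->2,2->1,2->3] -> levels [6 3 5 6]
Step 4: flows [0->2,2->1,3->2] -> levels [5 4 6 5]
Step 5: flows [2->0,2->1,2->3] -> levels [6 5 3 6]
Tank 2 first reaches <=3 at step 5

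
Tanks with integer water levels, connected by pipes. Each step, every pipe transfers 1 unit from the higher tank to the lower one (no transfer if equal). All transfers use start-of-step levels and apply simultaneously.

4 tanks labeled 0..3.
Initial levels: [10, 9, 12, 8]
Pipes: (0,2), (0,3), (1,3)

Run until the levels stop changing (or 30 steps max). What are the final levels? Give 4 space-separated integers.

Step 1: flows [2->0,0->3,1->3] -> levels [10 8 11 10]
Step 2: flows [2->0,0=3,3->1] -> levels [11 9 10 9]
Step 3: flows [0->2,0->3,1=3] -> levels [9 9 11 10]
Step 4: flows [2->0,3->0,3->1] -> levels [11 10 10 8]
Step 5: flows [0->2,0->3,1->3] -> levels [9 9 11 10]
  -> period-2 cycle: step 5 state = step 3 state; never stabilizes
  -> state at step 30: (30-3) mod 2 = 1, same as step 4 -> [11 10 10 8]

Answer: 11 10 10 8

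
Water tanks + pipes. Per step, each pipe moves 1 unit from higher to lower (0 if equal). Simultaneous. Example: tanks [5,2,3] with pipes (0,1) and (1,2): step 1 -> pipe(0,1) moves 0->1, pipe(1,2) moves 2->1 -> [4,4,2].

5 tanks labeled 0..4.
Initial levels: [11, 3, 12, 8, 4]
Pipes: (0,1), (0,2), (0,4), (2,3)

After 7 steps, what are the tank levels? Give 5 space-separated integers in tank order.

Answer: 9 7 7 8 7

Derivation:
Step 1: flows [0->1,2->0,0->4,2->3] -> levels [10 4 10 9 5]
Step 2: flows [0->1,0=2,0->4,2->3] -> levels [8 5 9 10 6]
Step 3: flows [0->1,2->0,0->4,3->2] -> levels [7 6 9 9 7]
Step 4: flows [0->1,2->0,0=4,2=3] -> levels [7 7 8 9 7]
Step 5: flows [0=1,2->0,0=4,3->2] -> levels [8 7 8 8 7]
Step 6: flows [0->1,0=2,0->4,2=3] -> levels [6 8 8 8 8]
Step 7: flows [1->0,2->0,4->0,2=3] -> levels [9 7 7 8 7]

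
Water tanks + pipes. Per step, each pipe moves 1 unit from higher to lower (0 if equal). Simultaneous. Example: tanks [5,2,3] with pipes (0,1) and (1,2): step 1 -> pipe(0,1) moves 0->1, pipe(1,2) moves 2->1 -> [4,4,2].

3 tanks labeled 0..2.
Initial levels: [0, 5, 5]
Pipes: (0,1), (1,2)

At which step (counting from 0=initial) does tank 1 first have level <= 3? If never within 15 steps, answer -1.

Answer: 3

Derivation:
Step 1: flows [1->0,1=2] -> levels [1 4 5]
Step 2: flows [1->0,2->1] -> levels [2 4 4]
Step 3: flows [1->0,1=2] -> levels [3 3 4]
Tank 1 first reaches <=3 at step 3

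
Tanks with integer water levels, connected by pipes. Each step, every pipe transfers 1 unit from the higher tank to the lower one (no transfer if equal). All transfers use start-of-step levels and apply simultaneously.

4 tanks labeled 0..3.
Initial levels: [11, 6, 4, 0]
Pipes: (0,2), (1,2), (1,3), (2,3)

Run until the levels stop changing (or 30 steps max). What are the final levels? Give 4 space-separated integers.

Answer: 7 5 4 5

Derivation:
Step 1: flows [0->2,1->2,1->3,2->3] -> levels [10 4 5 2]
Step 2: flows [0->2,2->1,1->3,2->3] -> levels [9 4 4 4]
Step 3: flows [0->2,1=2,1=3,2=3] -> levels [8 4 5 4]
Step 4: flows [0->2,2->1,1=3,2->3] -> levels [7 5 4 5]
Step 5: flows [0->2,1->2,1=3,3->2] -> levels [6 4 7 4]
Step 6: flows [2->0,2->1,1=3,2->3] -> levels [7 5 4 5]
  -> period-2 cycle: step 6 state = step 4 state; never stabilizes
  -> state at step 30: (30-4) mod 2 = 0, same as step 4 -> [7 5 4 5]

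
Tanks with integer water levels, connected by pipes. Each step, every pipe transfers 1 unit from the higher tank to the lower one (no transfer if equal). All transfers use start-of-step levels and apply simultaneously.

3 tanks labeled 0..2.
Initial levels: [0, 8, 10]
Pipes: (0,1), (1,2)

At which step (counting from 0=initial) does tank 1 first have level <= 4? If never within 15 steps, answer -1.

Step 1: flows [1->0,2->1] -> levels [1 8 9]
Step 2: flows [1->0,2->1] -> levels [2 8 8]
Step 3: flows [1->0,1=2] -> levels [3 7 8]
Step 4: flows [1->0,2->1] -> levels [4 7 7]
Step 5: flows [1->0,1=2] -> levels [5 6 7]
Step 6: flows [1->0,2->1] -> levels [6 6 6]
Step 7: flows [0=1,1=2] -> levels [6 6 6]
  -> stable; tank 1 stays at 6 > 4
Tank 1 never reaches <=4 within 15 steps

Answer: -1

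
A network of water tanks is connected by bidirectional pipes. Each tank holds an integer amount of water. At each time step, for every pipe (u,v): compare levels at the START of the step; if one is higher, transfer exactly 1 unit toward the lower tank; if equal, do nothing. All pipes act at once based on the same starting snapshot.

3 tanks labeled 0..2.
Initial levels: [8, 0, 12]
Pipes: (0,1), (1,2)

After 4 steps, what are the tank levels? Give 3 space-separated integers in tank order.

Step 1: flows [0->1,2->1] -> levels [7 2 11]
Step 2: flows [0->1,2->1] -> levels [6 4 10]
Step 3: flows [0->1,2->1] -> levels [5 6 9]
Step 4: flows [1->0,2->1] -> levels [6 6 8]

Answer: 6 6 8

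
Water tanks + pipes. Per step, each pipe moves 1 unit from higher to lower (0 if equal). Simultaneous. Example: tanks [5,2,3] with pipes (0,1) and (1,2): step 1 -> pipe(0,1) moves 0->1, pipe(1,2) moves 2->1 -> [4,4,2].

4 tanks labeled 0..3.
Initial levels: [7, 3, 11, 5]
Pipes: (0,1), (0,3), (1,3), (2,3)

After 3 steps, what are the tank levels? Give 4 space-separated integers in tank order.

Answer: 5 5 8 8

Derivation:
Step 1: flows [0->1,0->3,3->1,2->3] -> levels [5 5 10 6]
Step 2: flows [0=1,3->0,3->1,2->3] -> levels [6 6 9 5]
Step 3: flows [0=1,0->3,1->3,2->3] -> levels [5 5 8 8]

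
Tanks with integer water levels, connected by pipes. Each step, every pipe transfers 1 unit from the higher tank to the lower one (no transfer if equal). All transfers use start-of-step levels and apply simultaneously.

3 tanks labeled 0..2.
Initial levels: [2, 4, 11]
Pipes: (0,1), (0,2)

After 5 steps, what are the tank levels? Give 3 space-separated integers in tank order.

Answer: 6 5 6

Derivation:
Step 1: flows [1->0,2->0] -> levels [4 3 10]
Step 2: flows [0->1,2->0] -> levels [4 4 9]
Step 3: flows [0=1,2->0] -> levels [5 4 8]
Step 4: flows [0->1,2->0] -> levels [5 5 7]
Step 5: flows [0=1,2->0] -> levels [6 5 6]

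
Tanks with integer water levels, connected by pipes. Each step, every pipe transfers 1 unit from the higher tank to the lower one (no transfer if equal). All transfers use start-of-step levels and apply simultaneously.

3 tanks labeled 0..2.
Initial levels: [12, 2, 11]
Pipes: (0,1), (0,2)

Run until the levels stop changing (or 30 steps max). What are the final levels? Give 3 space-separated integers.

Step 1: flows [0->1,0->2] -> levels [10 3 12]
Step 2: flows [0->1,2->0] -> levels [10 4 11]
Step 3: flows [0->1,2->0] -> levels [10 5 10]
Step 4: flows [0->1,0=2] -> levels [9 6 10]
Step 5: flows [0->1,2->0] -> levels [9 7 9]
Step 6: flows [0->1,0=2] -> levels [8 8 9]
Step 7: flows [0=1,2->0] -> levels [9 8 8]
Step 8: flows [0->1,0->2] -> levels [7 9 9]
Step 9: flows [1->0,2->0] -> levels [9 8 8]
  -> period-2 cycle: step 9 state = step 7 state; never stabilizes
  -> state at step 30: (30-7) mod 2 = 1, same as step 8 -> [7 9 9]

Answer: 7 9 9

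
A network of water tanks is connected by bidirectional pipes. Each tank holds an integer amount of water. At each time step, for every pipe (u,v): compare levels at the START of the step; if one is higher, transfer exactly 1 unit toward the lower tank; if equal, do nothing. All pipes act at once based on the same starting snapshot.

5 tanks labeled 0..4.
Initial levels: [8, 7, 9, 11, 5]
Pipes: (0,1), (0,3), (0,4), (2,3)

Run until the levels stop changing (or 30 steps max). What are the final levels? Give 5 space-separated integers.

Answer: 10 7 9 7 7

Derivation:
Step 1: flows [0->1,3->0,0->4,3->2] -> levels [7 8 10 9 6]
Step 2: flows [1->0,3->0,0->4,2->3] -> levels [8 7 9 9 7]
Step 3: flows [0->1,3->0,0->4,2=3] -> levels [7 8 9 8 8]
Step 4: flows [1->0,3->0,4->0,2->3] -> levels [10 7 8 8 7]
Step 5: flows [0->1,0->3,0->4,2=3] -> levels [7 8 8 9 8]
Step 6: flows [1->0,3->0,4->0,3->2] -> levels [10 7 9 7 7]
Step 7: flows [0->1,0->3,0->4,2->3] -> levels [7 8 8 9 8]
  -> period-2 cycle: step 7 state = step 5 state; never stabilizes
  -> state at step 30: (30-5) mod 2 = 1, same as step 6 -> [10 7 9 7 7]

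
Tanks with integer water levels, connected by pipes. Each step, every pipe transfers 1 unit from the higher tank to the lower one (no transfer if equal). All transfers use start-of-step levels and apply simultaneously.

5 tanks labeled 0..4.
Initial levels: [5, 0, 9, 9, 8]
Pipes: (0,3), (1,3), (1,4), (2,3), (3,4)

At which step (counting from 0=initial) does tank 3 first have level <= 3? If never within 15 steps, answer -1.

Step 1: flows [3->0,3->1,4->1,2=3,3->4] -> levels [6 2 9 6 8]
Step 2: flows [0=3,3->1,4->1,2->3,4->3] -> levels [6 4 8 7 6]
Step 3: flows [3->0,3->1,4->1,2->3,3->4] -> levels [7 6 7 5 6]
Step 4: flows [0->3,1->3,1=4,2->3,4->3] -> levels [6 5 6 9 5]
Step 5: flows [3->0,3->1,1=4,3->2,3->4] -> levels [7 6 7 5 6]
  -> period-2 cycle (repeats step 3); tank 3 never drops to <=3
Tank 3 never reaches <=3 within 15 steps

Answer: -1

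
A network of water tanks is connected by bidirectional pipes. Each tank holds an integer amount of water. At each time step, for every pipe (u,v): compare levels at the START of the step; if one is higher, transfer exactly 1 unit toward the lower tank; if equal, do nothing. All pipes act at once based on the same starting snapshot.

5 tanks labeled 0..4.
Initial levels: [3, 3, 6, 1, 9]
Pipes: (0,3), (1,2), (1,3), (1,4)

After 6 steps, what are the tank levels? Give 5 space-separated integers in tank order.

Step 1: flows [0->3,2->1,1->3,4->1] -> levels [2 4 5 3 8]
Step 2: flows [3->0,2->1,1->3,4->1] -> levels [3 5 4 3 7]
Step 3: flows [0=3,1->2,1->3,4->1] -> levels [3 4 5 4 6]
Step 4: flows [3->0,2->1,1=3,4->1] -> levels [4 6 4 3 5]
Step 5: flows [0->3,1->2,1->3,1->4] -> levels [3 3 5 5 6]
Step 6: flows [3->0,2->1,3->1,4->1] -> levels [4 6 4 3 5]

Answer: 4 6 4 3 5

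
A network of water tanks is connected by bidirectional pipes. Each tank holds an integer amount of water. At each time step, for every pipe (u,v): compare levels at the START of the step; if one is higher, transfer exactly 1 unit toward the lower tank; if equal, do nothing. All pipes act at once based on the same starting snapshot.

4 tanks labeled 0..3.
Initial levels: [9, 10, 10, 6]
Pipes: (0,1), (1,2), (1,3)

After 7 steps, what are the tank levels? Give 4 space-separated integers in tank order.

Answer: 9 8 9 9

Derivation:
Step 1: flows [1->0,1=2,1->3] -> levels [10 8 10 7]
Step 2: flows [0->1,2->1,1->3] -> levels [9 9 9 8]
Step 3: flows [0=1,1=2,1->3] -> levels [9 8 9 9]
Step 4: flows [0->1,2->1,3->1] -> levels [8 11 8 8]
Step 5: flows [1->0,1->2,1->3] -> levels [9 8 9 9]
  -> period-2 cycle: step 5 state = step 3 state
  -> state at step 7: (7-3) mod 2 = 0, same as step 3 -> [9 8 9 9]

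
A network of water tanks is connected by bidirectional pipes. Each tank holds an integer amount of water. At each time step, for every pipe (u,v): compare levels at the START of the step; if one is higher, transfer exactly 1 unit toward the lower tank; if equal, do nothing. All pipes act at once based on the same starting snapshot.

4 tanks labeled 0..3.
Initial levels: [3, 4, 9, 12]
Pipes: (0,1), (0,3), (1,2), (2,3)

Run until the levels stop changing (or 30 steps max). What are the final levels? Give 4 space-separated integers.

Answer: 7 8 7 6

Derivation:
Step 1: flows [1->0,3->0,2->1,3->2] -> levels [5 4 9 10]
Step 2: flows [0->1,3->0,2->1,3->2] -> levels [5 6 9 8]
Step 3: flows [1->0,3->0,2->1,2->3] -> levels [7 6 7 8]
Step 4: flows [0->1,3->0,2->1,3->2] -> levels [7 8 7 6]
Step 5: flows [1->0,0->3,1->2,2->3] -> levels [7 6 7 8]
  -> period-2 cycle: step 5 state = step 3 state; never stabilizes
  -> state at step 30: (30-3) mod 2 = 1, same as step 4 -> [7 8 7 6]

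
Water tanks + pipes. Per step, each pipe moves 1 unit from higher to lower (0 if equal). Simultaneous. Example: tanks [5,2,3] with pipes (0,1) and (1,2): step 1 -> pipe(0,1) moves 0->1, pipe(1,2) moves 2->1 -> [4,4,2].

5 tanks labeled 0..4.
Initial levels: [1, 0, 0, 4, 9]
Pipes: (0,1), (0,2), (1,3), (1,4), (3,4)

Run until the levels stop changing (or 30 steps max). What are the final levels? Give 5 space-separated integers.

Step 1: flows [0->1,0->2,3->1,4->1,4->3] -> levels [-1 3 1 4 7]
Step 2: flows [1->0,2->0,3->1,4->1,4->3] -> levels [1 4 0 4 5]
Step 3: flows [1->0,0->2,1=3,4->1,4->3] -> levels [1 4 1 5 3]
Step 4: flows [1->0,0=2,3->1,1->4,3->4] -> levels [2 3 1 3 5]
Step 5: flows [1->0,0->2,1=3,4->1,4->3] -> levels [2 3 2 4 3]
Step 6: flows [1->0,0=2,3->1,1=4,3->4] -> levels [3 3 2 2 4]
Step 7: flows [0=1,0->2,1->3,4->1,4->3] -> levels [2 3 3 4 2]
Step 8: flows [1->0,2->0,3->1,1->4,3->4] -> levels [4 2 2 2 4]
Step 9: flows [0->1,0->2,1=3,4->1,4->3] -> levels [2 4 3 3 2]
Step 10: flows [1->0,2->0,1->3,1->4,3->4] -> levels [4 1 2 3 4]
Step 11: flows [0->1,0->2,3->1,4->1,4->3] -> levels [2 4 3 3 2]
  -> period-2 cycle: step 11 state = step 9 state; never stabilizes
  -> state at step 30: (30-9) mod 2 = 1, same as step 10 -> [4 1 2 3 4]

Answer: 4 1 2 3 4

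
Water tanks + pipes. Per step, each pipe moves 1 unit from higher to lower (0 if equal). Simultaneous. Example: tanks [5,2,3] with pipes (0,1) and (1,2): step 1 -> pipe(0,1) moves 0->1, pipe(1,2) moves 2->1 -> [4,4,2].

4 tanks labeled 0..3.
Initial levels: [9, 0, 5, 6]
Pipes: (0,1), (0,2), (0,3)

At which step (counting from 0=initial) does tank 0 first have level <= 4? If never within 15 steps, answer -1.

Answer: 5

Derivation:
Step 1: flows [0->1,0->2,0->3] -> levels [6 1 6 7]
Step 2: flows [0->1,0=2,3->0] -> levels [6 2 6 6]
Step 3: flows [0->1,0=2,0=3] -> levels [5 3 6 6]
Step 4: flows [0->1,2->0,3->0] -> levels [6 4 5 5]
Step 5: flows [0->1,0->2,0->3] -> levels [3 5 6 6]
Tank 0 first reaches <=4 at step 5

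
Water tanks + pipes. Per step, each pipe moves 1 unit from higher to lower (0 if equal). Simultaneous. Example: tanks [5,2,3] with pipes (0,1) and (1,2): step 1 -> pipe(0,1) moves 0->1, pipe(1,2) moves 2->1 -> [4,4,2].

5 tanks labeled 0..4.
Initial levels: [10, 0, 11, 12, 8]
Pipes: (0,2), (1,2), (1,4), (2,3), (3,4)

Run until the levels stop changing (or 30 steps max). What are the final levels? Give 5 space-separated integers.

Step 1: flows [2->0,2->1,4->1,3->2,3->4] -> levels [11 2 10 10 8]
Step 2: flows [0->2,2->1,4->1,2=3,3->4] -> levels [10 4 10 9 8]
Step 3: flows [0=2,2->1,4->1,2->3,3->4] -> levels [10 6 8 9 8]
Step 4: flows [0->2,2->1,4->1,3->2,3->4] -> levels [9 8 9 7 8]
Step 5: flows [0=2,2->1,1=4,2->3,4->3] -> levels [9 9 7 9 7]
Step 6: flows [0->2,1->2,1->4,3->2,3->4] -> levels [8 7 10 7 9]
Step 7: flows [2->0,2->1,4->1,2->3,4->3] -> levels [9 9 7 9 7]
  -> period-2 cycle: step 7 state = step 5 state; never stabilizes
  -> state at step 30: (30-5) mod 2 = 1, same as step 6 -> [8 7 10 7 9]

Answer: 8 7 10 7 9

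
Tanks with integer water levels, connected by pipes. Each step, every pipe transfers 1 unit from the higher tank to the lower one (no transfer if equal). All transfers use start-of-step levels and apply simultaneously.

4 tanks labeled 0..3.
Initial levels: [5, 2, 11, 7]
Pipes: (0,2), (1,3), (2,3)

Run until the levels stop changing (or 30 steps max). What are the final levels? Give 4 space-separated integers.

Answer: 7 6 5 7

Derivation:
Step 1: flows [2->0,3->1,2->3] -> levels [6 3 9 7]
Step 2: flows [2->0,3->1,2->3] -> levels [7 4 7 7]
Step 3: flows [0=2,3->1,2=3] -> levels [7 5 7 6]
Step 4: flows [0=2,3->1,2->3] -> levels [7 6 6 6]
Step 5: flows [0->2,1=3,2=3] -> levels [6 6 7 6]
Step 6: flows [2->0,1=3,2->3] -> levels [7 6 5 7]
Step 7: flows [0->2,3->1,3->2] -> levels [6 7 7 5]
Step 8: flows [2->0,1->3,2->3] -> levels [7 6 5 7]
  -> period-2 cycle: step 8 state = step 6 state; never stabilizes
  -> state at step 30: (30-6) mod 2 = 0, same as step 6 -> [7 6 5 7]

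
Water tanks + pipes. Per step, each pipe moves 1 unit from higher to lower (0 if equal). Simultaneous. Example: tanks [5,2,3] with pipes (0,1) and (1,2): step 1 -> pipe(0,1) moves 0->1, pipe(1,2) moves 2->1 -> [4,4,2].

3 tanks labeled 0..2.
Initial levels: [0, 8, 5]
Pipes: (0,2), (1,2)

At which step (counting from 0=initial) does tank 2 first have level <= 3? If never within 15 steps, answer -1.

Step 1: flows [2->0,1->2] -> levels [1 7 5]
Step 2: flows [2->0,1->2] -> levels [2 6 5]
Step 3: flows [2->0,1->2] -> levels [3 5 5]
Step 4: flows [2->0,1=2] -> levels [4 5 4]
Step 5: flows [0=2,1->2] -> levels [4 4 5]
Step 6: flows [2->0,2->1] -> levels [5 5 3]
Tank 2 first reaches <=3 at step 6

Answer: 6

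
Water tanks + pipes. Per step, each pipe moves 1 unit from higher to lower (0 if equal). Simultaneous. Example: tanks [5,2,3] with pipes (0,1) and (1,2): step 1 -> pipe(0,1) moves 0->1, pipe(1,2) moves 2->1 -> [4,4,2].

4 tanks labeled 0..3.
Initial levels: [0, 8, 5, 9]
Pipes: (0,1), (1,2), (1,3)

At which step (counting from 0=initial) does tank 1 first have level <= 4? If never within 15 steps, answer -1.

Answer: 4

Derivation:
Step 1: flows [1->0,1->2,3->1] -> levels [1 7 6 8]
Step 2: flows [1->0,1->2,3->1] -> levels [2 6 7 7]
Step 3: flows [1->0,2->1,3->1] -> levels [3 7 6 6]
Step 4: flows [1->0,1->2,1->3] -> levels [4 4 7 7]
Tank 1 first reaches <=4 at step 4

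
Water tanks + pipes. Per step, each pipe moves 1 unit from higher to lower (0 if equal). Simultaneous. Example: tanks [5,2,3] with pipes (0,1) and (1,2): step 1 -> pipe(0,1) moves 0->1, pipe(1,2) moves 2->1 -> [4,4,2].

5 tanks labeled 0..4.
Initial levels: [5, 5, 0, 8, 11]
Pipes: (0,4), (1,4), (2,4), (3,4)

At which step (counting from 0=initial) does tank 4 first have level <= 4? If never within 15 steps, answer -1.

Step 1: flows [4->0,4->1,4->2,4->3] -> levels [6 6 1 9 7]
Step 2: flows [4->0,4->1,4->2,3->4] -> levels [7 7 2 8 5]
Step 3: flows [0->4,1->4,4->2,3->4] -> levels [6 6 3 7 7]
Step 4: flows [4->0,4->1,4->2,3=4] -> levels [7 7 4 7 4]
Tank 4 first reaches <=4 at step 4

Answer: 4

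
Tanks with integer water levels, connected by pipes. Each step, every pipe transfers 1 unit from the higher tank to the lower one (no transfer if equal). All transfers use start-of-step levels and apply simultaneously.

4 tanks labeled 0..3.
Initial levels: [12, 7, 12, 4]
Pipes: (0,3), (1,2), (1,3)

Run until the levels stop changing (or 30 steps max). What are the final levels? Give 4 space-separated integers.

Answer: 8 8 9 10

Derivation:
Step 1: flows [0->3,2->1,1->3] -> levels [11 7 11 6]
Step 2: flows [0->3,2->1,1->3] -> levels [10 7 10 8]
Step 3: flows [0->3,2->1,3->1] -> levels [9 9 9 8]
Step 4: flows [0->3,1=2,1->3] -> levels [8 8 9 10]
Step 5: flows [3->0,2->1,3->1] -> levels [9 10 8 8]
Step 6: flows [0->3,1->2,1->3] -> levels [8 8 9 10]
  -> period-2 cycle: step 6 state = step 4 state; never stabilizes
  -> state at step 30: (30-4) mod 2 = 0, same as step 4 -> [8 8 9 10]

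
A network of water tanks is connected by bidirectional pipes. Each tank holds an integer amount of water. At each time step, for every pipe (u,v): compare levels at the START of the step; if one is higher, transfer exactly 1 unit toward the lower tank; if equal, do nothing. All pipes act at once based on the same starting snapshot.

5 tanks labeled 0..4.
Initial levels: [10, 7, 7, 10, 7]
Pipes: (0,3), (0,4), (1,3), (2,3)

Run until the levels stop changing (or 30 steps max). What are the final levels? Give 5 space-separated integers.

Answer: 7 8 8 9 9

Derivation:
Step 1: flows [0=3,0->4,3->1,3->2] -> levels [9 8 8 8 8]
Step 2: flows [0->3,0->4,1=3,2=3] -> levels [7 8 8 9 9]
Step 3: flows [3->0,4->0,3->1,3->2] -> levels [9 9 9 6 8]
Step 4: flows [0->3,0->4,1->3,2->3] -> levels [7 8 8 9 9]
  -> period-2 cycle: step 4 state = step 2 state; never stabilizes
  -> state at step 30: (30-2) mod 2 = 0, same as step 2 -> [7 8 8 9 9]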